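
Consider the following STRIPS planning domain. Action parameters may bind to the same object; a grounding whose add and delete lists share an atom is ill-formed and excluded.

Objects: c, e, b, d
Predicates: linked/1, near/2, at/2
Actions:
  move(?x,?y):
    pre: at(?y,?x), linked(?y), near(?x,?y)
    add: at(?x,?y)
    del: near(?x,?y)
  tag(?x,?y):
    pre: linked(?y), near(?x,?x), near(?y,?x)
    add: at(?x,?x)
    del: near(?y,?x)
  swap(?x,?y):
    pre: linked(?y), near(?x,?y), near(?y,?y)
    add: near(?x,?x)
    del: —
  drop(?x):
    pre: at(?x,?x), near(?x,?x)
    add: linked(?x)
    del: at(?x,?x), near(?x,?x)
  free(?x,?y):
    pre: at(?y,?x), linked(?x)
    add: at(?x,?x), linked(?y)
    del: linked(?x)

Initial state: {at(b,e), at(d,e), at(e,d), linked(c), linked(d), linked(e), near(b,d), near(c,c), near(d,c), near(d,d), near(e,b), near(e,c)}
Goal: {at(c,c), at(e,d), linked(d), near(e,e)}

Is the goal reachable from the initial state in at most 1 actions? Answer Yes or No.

1. tag(c,d)  →  {at(b,e), at(c,c), at(d,e), at(e,d), linked(c), linked(d), linked(e), near(b,d), near(c,c), near(d,d), near(e,b), near(e,c)}
2. swap(e,c)  →  {at(b,e), at(c,c), at(d,e), at(e,d), linked(c), linked(d), linked(e), near(b,d), near(c,c), near(d,d), near(e,b), near(e,c), near(e,e)}
optimal plan length = 2; 2 > 1

No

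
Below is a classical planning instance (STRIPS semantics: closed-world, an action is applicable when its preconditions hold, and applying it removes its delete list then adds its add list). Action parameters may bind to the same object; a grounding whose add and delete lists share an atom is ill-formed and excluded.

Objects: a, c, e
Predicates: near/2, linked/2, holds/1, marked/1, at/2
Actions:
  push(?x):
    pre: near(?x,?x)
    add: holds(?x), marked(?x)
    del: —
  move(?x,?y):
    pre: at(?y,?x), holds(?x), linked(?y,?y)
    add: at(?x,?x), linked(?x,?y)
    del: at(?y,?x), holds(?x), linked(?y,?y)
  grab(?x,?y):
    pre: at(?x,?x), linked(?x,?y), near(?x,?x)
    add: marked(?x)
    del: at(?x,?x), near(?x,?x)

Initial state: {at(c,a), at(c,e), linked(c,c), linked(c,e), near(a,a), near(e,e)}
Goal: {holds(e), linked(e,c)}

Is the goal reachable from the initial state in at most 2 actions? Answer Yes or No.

1. push(e)  →  {at(c,a), at(c,e), holds(e), linked(c,c), linked(c,e), marked(e), near(a,a), near(e,e)}
2. move(e,c)  →  {at(c,a), at(e,e), linked(c,e), linked(e,c), marked(e), near(a,a), near(e,e)}
3. push(e)  →  {at(c,a), at(e,e), holds(e), linked(c,e), linked(e,c), marked(e), near(a,a), near(e,e)}
optimal plan length = 3; 3 > 2

No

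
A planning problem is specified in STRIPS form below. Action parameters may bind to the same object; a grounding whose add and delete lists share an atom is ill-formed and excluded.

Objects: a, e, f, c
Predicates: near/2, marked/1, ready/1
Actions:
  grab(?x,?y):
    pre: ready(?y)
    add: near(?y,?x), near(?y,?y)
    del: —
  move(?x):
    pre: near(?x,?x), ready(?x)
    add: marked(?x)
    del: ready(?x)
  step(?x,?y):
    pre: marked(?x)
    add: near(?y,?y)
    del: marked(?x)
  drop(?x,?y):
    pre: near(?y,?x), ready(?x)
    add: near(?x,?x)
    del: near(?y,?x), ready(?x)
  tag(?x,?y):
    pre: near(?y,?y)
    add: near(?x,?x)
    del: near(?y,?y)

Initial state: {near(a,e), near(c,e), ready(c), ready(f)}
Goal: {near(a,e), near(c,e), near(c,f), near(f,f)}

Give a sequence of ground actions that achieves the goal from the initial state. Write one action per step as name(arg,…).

grab(a,f); grab(f,c)

1. grab(a,f)  →  {near(a,e), near(c,e), near(f,a), near(f,f), ready(c), ready(f)}
2. grab(f,c)  →  {near(a,e), near(c,c), near(c,e), near(c,f), near(f,a), near(f,f), ready(c), ready(f)}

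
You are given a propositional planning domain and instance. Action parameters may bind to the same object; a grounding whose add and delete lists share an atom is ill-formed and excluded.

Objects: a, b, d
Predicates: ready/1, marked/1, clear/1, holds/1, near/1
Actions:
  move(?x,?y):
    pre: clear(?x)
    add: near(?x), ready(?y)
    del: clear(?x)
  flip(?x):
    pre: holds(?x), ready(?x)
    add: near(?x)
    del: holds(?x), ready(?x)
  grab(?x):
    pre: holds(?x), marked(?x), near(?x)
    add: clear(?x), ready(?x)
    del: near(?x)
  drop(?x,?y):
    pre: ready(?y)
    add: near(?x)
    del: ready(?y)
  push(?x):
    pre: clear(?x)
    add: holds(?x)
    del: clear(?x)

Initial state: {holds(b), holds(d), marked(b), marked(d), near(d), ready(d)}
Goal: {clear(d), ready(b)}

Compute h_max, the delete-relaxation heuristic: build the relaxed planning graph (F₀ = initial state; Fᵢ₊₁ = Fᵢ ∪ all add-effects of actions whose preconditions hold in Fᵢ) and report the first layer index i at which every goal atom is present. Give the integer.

2

F0 = init (6 atoms)
F1 = F0 ∪ {clear(d), near(a), near(b)}  (9 atoms)
F2 = F1 ∪ {clear(b), ready(a), ready(b)}  (12 atoms)
goal ⊆ F2  ⇒  h_max = 2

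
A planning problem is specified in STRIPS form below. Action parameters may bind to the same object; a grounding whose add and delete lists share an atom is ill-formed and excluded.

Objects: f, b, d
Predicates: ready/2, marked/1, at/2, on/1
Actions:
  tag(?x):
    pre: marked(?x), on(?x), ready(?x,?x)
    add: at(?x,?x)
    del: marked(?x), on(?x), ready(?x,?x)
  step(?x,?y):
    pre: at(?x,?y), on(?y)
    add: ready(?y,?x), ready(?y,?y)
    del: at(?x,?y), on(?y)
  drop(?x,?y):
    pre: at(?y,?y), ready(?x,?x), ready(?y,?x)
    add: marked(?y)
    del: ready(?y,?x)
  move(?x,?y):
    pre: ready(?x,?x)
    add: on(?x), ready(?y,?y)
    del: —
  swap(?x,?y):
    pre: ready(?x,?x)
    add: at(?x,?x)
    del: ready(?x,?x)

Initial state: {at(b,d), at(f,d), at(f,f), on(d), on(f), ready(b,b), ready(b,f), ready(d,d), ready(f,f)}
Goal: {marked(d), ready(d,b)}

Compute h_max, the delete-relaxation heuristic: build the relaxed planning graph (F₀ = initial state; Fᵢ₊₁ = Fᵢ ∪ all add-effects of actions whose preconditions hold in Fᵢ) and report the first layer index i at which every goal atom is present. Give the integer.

F0 = init (9 atoms)
F1 = F0 ∪ {at(b,b), at(d,d), marked(f), on(b), ready(d,b), ready(d,f)}  (15 atoms)
F2 = F1 ∪ {marked(b), marked(d)}  (17 atoms)
goal ⊆ F2  ⇒  h_max = 2

2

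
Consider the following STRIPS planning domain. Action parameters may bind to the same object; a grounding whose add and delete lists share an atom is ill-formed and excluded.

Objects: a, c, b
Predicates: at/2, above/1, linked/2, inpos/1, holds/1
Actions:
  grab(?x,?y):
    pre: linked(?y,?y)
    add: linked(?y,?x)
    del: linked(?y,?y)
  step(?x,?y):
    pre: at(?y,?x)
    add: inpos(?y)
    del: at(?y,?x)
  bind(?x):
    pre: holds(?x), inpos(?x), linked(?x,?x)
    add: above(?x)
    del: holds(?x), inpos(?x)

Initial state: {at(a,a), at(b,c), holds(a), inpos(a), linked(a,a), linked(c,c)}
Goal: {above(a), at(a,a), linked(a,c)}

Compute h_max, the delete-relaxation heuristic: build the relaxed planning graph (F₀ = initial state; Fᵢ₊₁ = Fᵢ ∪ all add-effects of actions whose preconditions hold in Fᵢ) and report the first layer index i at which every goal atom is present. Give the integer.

F0 = init (6 atoms)
F1 = F0 ∪ {above(a), inpos(b), linked(a,b), linked(a,c), linked(c,a), linked(c,b)}  (12 atoms)
goal ⊆ F1  ⇒  h_max = 1

1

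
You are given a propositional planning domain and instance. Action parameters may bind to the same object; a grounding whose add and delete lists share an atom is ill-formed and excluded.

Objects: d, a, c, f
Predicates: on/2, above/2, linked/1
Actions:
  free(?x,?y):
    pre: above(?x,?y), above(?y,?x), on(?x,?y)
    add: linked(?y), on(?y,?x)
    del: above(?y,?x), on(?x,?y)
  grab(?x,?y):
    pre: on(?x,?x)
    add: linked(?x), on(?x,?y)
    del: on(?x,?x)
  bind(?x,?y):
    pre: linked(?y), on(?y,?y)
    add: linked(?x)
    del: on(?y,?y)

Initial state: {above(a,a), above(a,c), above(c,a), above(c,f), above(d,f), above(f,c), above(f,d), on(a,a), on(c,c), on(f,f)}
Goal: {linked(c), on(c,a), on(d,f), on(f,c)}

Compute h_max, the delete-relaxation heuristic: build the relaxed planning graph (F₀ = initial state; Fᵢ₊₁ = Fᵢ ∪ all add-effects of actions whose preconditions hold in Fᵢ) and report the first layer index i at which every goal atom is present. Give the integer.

2

F0 = init (10 atoms)
F1 = F0 ∪ {linked(a), linked(c), linked(f), on(a,c), on(a,d), on(a,f), on(c,a), on(c,d), on(c,f), on(f,a), on(f,c), on(f,d)}  (22 atoms)
F2 = F1 ∪ {linked(d), on(d,f)}  (24 atoms)
goal ⊆ F2  ⇒  h_max = 2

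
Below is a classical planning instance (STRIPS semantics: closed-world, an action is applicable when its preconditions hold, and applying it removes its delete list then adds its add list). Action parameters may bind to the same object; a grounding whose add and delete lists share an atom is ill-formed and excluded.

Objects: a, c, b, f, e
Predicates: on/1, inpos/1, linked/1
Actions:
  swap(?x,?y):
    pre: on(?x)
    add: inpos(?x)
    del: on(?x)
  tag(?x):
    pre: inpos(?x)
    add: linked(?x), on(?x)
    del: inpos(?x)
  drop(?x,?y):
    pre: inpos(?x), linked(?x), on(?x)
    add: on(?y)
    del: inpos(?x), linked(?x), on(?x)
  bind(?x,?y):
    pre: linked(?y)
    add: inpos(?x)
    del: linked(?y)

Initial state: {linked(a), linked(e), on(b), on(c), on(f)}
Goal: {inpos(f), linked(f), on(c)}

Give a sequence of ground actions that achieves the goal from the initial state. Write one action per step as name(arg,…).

swap(f,a); tag(f); swap(f,a)

1. swap(f,a)  →  {inpos(f), linked(a), linked(e), on(b), on(c)}
2. tag(f)  →  {linked(a), linked(e), linked(f), on(b), on(c), on(f)}
3. swap(f,a)  →  {inpos(f), linked(a), linked(e), linked(f), on(b), on(c)}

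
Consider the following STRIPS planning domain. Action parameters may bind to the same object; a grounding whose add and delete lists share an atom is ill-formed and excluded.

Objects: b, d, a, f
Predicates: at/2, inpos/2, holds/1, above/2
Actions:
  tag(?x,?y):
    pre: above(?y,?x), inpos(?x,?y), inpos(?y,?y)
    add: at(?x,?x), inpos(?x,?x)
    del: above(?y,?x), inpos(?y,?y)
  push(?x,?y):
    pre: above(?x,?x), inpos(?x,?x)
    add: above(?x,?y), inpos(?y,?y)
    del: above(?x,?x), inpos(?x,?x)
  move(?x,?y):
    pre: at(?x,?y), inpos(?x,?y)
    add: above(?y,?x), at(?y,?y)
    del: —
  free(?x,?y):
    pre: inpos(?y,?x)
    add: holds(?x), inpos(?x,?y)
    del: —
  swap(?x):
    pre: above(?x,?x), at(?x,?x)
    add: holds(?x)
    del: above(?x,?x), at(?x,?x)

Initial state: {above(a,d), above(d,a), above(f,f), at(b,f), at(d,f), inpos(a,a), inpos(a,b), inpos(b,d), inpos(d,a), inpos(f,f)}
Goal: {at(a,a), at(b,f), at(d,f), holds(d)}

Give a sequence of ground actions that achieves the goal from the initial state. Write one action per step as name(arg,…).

1. tag(d,a)  →  {above(d,a), above(f,f), at(b,f), at(d,d), at(d,f), inpos(a,b), inpos(b,d), inpos(d,a), inpos(d,d), inpos(f,f)}
2. free(d,b)  →  {above(d,a), above(f,f), at(b,f), at(d,d), at(d,f), holds(d), inpos(a,b), inpos(b,d), inpos(d,a), inpos(d,b), inpos(d,d), inpos(f,f)}
3. free(a,d)  →  {above(d,a), above(f,f), at(b,f), at(d,d), at(d,f), holds(a), holds(d), inpos(a,b), inpos(a,d), inpos(b,d), inpos(d,a), inpos(d,b), inpos(d,d), inpos(f,f)}
4. tag(a,d)  →  {above(f,f), at(a,a), at(b,f), at(d,d), at(d,f), holds(a), holds(d), inpos(a,a), inpos(a,b), inpos(a,d), inpos(b,d), inpos(d,a), inpos(d,b), inpos(f,f)}

tag(d,a); free(d,b); free(a,d); tag(a,d)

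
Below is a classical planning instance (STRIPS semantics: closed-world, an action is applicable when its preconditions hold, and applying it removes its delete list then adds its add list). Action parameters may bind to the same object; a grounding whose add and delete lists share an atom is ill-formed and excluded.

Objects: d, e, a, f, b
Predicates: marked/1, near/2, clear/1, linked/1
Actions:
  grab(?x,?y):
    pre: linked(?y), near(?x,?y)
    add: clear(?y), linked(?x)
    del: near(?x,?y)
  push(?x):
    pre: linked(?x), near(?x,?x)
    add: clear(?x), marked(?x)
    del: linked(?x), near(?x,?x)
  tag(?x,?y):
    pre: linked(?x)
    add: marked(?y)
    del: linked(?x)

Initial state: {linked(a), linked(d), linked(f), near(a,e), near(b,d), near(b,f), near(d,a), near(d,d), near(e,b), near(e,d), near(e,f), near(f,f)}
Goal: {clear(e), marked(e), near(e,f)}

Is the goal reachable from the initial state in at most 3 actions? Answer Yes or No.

1. grab(e,d)  →  {clear(d), linked(a), linked(d), linked(e), linked(f), near(a,e), near(b,d), near(b,f), near(d,a), near(d,d), near(e,b), near(e,f), near(f,f)}
2. grab(a,e)  →  {clear(d), clear(e), linked(a), linked(d), linked(e), linked(f), near(b,d), near(b,f), near(d,a), near(d,d), near(e,b), near(e,f), near(f,f)}
3. tag(d,e)  →  {clear(d), clear(e), linked(a), linked(e), linked(f), marked(e), near(b,d), near(b,f), near(d,a), near(d,d), near(e,b), near(e,f), near(f,f)}
optimal plan length = 3; 3 ≤ 3

Yes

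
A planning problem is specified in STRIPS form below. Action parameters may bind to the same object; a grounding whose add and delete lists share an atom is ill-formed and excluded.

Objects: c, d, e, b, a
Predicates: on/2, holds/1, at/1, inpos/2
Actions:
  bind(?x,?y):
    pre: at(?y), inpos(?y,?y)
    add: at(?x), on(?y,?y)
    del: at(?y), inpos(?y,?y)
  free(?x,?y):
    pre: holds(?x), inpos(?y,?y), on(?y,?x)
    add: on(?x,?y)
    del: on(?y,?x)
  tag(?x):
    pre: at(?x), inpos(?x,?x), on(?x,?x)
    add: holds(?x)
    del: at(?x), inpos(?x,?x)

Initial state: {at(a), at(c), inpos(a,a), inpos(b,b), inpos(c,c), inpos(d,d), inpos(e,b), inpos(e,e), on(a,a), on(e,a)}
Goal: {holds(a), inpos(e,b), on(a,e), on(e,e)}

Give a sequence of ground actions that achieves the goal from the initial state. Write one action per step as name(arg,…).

1. bind(e,c)  →  {at(a), at(e), inpos(a,a), inpos(b,b), inpos(d,d), inpos(e,b), inpos(e,e), on(a,a), on(c,c), on(e,a)}
2. tag(a)  →  {at(e), holds(a), inpos(b,b), inpos(d,d), inpos(e,b), inpos(e,e), on(a,a), on(c,c), on(e,a)}
3. free(a,e)  →  {at(e), holds(a), inpos(b,b), inpos(d,d), inpos(e,b), inpos(e,e), on(a,a), on(a,e), on(c,c)}
4. bind(c,e)  →  {at(c), holds(a), inpos(b,b), inpos(d,d), inpos(e,b), on(a,a), on(a,e), on(c,c), on(e,e)}

bind(e,c); tag(a); free(a,e); bind(c,e)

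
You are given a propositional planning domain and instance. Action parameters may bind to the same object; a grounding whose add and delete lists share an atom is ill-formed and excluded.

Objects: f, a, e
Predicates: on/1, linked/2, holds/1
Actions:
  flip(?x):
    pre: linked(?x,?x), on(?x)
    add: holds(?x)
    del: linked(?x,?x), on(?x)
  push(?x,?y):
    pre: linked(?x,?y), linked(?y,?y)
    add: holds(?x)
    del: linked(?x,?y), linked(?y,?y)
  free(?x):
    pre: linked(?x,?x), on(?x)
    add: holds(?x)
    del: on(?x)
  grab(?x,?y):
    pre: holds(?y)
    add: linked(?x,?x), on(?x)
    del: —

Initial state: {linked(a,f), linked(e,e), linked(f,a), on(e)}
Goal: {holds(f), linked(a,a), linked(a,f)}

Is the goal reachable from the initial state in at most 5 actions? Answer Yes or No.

1. flip(e)  →  {holds(e), linked(a,f), linked(f,a)}
2. grab(f,e)  →  {holds(e), linked(a,f), linked(f,a), linked(f,f), on(f)}
3. flip(f)  →  {holds(e), holds(f), linked(a,f), linked(f,a)}
4. grab(a,f)  →  {holds(e), holds(f), linked(a,a), linked(a,f), linked(f,a), on(a)}
optimal plan length = 4; 4 ≤ 5

Yes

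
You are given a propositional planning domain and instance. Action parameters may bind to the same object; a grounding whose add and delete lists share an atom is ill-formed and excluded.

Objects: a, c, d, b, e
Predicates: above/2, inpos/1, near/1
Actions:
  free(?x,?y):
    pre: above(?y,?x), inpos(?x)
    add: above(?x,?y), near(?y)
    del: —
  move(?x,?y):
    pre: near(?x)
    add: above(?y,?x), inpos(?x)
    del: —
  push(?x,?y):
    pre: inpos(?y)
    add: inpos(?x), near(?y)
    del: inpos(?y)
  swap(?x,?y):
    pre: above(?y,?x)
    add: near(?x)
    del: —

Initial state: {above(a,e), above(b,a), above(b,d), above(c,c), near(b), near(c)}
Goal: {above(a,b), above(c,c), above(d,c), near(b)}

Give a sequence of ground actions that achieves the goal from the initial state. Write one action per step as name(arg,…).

move(c,d); move(b,a)

1. move(c,d)  →  {above(a,e), above(b,a), above(b,d), above(c,c), above(d,c), inpos(c), near(b), near(c)}
2. move(b,a)  →  {above(a,b), above(a,e), above(b,a), above(b,d), above(c,c), above(d,c), inpos(b), inpos(c), near(b), near(c)}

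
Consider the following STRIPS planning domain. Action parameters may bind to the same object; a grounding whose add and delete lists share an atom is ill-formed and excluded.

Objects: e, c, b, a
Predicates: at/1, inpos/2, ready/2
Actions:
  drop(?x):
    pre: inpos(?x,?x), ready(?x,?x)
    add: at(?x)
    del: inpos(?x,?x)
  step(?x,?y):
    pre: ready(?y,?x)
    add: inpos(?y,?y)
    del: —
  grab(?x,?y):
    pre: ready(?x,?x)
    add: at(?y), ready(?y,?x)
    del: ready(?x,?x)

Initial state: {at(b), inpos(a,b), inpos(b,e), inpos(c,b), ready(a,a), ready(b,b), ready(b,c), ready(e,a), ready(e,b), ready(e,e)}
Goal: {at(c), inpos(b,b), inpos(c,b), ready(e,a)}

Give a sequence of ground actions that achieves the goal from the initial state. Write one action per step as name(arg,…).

1. step(c,b)  →  {at(b), inpos(a,b), inpos(b,b), inpos(b,e), inpos(c,b), ready(a,a), ready(b,b), ready(b,c), ready(e,a), ready(e,b), ready(e,e)}
2. grab(e,c)  →  {at(b), at(c), inpos(a,b), inpos(b,b), inpos(b,e), inpos(c,b), ready(a,a), ready(b,b), ready(b,c), ready(c,e), ready(e,a), ready(e,b)}

step(c,b); grab(e,c)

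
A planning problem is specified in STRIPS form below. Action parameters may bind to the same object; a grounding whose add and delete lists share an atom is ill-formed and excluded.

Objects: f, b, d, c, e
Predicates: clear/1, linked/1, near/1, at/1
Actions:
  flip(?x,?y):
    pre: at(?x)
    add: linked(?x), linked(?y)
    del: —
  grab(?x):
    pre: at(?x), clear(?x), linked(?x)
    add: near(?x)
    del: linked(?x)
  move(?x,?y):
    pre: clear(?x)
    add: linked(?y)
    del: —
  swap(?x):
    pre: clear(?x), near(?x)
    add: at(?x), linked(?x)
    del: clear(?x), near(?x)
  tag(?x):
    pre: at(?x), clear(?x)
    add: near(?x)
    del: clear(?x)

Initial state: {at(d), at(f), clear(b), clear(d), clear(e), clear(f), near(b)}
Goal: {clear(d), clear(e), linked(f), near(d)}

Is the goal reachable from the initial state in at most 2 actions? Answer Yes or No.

1. flip(f,d)  →  {at(d), at(f), clear(b), clear(d), clear(e), clear(f), linked(d), linked(f), near(b)}
2. grab(d)  →  {at(d), at(f), clear(b), clear(d), clear(e), clear(f), linked(f), near(b), near(d)}
optimal plan length = 2; 2 ≤ 2

Yes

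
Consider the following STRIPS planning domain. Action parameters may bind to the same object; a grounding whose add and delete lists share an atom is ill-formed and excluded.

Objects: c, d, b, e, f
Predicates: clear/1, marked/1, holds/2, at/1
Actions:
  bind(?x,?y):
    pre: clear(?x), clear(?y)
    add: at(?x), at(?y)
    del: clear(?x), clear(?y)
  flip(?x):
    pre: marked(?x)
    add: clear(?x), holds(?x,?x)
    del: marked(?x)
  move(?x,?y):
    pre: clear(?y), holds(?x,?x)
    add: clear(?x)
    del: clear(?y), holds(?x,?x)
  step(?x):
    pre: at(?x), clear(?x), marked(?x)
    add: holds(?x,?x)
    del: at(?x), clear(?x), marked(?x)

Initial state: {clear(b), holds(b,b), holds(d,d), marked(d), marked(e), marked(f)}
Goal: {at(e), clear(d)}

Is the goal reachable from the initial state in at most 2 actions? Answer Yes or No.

No

1. flip(d)  →  {clear(b), clear(d), holds(b,b), holds(d,d), marked(e), marked(f)}
2. flip(e)  →  {clear(b), clear(d), clear(e), holds(b,b), holds(d,d), holds(e,e), marked(f)}
3. bind(b,e)  →  {at(b), at(e), clear(d), holds(b,b), holds(d,d), holds(e,e), marked(f)}
optimal plan length = 3; 3 > 2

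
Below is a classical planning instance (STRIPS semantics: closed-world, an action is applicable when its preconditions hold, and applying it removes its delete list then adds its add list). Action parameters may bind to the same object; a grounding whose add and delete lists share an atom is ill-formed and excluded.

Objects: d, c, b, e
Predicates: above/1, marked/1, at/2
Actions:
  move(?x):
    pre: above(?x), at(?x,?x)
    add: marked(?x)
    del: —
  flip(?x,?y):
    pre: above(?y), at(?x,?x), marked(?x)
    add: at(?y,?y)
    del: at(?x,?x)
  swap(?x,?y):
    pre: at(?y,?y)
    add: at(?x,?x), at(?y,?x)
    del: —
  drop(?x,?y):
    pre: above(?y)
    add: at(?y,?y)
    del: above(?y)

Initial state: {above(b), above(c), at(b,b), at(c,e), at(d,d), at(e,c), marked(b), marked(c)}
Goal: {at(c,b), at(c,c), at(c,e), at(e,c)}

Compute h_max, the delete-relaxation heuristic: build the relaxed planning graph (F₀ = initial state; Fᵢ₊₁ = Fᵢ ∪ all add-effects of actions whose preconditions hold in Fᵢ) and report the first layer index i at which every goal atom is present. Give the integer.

F0 = init (8 atoms)
F1 = F0 ∪ {at(b,c), at(b,d), at(b,e), at(c,c), at(d,b), at(d,c), at(d,e), at(e,e)}  (16 atoms)
F2 = F1 ∪ {at(c,b), at(c,d), at(e,b), at(e,d)}  (20 atoms)
goal ⊆ F2  ⇒  h_max = 2

2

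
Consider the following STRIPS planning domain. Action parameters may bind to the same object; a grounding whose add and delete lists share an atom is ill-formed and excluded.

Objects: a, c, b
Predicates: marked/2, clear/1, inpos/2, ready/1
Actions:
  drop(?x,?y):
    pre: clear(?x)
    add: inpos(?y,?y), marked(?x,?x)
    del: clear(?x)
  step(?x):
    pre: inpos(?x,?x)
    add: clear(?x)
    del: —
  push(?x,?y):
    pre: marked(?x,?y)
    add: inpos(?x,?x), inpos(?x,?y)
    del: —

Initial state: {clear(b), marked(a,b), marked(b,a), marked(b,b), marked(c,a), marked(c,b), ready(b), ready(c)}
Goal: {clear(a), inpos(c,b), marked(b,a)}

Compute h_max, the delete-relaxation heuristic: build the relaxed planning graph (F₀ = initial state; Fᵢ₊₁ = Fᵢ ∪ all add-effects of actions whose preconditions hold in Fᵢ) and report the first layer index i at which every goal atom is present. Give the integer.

F0 = init (8 atoms)
F1 = F0 ∪ {inpos(a,a), inpos(a,b), inpos(b,a), inpos(b,b), inpos(c,a), inpos(c,b), inpos(c,c)}  (15 atoms)
F2 = F1 ∪ {clear(a), clear(c)}  (17 atoms)
goal ⊆ F2  ⇒  h_max = 2

2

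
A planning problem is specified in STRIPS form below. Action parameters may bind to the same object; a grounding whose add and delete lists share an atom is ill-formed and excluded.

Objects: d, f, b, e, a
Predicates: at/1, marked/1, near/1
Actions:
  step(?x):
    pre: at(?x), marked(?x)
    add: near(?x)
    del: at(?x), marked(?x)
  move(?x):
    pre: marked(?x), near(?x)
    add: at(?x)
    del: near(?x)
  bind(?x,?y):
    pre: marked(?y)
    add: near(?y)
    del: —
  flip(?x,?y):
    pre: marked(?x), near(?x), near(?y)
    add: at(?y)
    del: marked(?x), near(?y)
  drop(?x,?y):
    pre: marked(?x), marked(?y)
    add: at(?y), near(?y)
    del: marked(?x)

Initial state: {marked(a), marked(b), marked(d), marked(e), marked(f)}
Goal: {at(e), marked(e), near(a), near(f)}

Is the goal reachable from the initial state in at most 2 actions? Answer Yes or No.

No

1. bind(d,f)  →  {marked(a), marked(b), marked(d), marked(e), marked(f), near(f)}
2. bind(d,a)  →  {marked(a), marked(b), marked(d), marked(e), marked(f), near(a), near(f)}
3. drop(d,e)  →  {at(e), marked(a), marked(b), marked(e), marked(f), near(a), near(e), near(f)}
optimal plan length = 3; 3 > 2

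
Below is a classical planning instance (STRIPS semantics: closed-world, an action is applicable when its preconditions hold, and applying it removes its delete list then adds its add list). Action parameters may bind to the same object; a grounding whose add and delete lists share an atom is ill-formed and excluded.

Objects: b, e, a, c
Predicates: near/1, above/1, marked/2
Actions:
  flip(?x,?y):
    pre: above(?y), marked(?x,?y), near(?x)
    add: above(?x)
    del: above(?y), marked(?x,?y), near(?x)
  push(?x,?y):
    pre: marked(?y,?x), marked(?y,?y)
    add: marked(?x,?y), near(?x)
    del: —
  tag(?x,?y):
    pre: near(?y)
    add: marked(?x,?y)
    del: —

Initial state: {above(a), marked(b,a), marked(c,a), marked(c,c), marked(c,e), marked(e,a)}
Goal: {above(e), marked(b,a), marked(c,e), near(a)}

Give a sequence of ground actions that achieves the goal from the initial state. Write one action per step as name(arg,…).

push(e,c); flip(e,a); push(a,c)

1. push(e,c)  →  {above(a), marked(b,a), marked(c,a), marked(c,c), marked(c,e), marked(e,a), marked(e,c), near(e)}
2. flip(e,a)  →  {above(e), marked(b,a), marked(c,a), marked(c,c), marked(c,e), marked(e,c)}
3. push(a,c)  →  {above(e), marked(a,c), marked(b,a), marked(c,a), marked(c,c), marked(c,e), marked(e,c), near(a)}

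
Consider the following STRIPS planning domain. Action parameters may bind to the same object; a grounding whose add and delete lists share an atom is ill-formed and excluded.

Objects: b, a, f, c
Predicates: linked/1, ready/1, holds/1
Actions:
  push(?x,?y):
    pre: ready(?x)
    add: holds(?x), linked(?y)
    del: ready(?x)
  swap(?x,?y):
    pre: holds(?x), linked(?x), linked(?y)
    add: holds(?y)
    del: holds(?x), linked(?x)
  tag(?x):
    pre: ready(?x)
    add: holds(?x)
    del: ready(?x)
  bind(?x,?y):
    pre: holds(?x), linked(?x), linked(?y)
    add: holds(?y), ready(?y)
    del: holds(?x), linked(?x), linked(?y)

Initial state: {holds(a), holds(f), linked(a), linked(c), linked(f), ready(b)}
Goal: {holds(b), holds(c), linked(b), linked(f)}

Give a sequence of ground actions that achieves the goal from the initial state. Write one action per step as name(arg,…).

1. push(b,b)  →  {holds(a), holds(b), holds(f), linked(a), linked(b), linked(c), linked(f)}
2. swap(a,c)  →  {holds(b), holds(c), holds(f), linked(b), linked(c), linked(f)}

push(b,b); swap(a,c)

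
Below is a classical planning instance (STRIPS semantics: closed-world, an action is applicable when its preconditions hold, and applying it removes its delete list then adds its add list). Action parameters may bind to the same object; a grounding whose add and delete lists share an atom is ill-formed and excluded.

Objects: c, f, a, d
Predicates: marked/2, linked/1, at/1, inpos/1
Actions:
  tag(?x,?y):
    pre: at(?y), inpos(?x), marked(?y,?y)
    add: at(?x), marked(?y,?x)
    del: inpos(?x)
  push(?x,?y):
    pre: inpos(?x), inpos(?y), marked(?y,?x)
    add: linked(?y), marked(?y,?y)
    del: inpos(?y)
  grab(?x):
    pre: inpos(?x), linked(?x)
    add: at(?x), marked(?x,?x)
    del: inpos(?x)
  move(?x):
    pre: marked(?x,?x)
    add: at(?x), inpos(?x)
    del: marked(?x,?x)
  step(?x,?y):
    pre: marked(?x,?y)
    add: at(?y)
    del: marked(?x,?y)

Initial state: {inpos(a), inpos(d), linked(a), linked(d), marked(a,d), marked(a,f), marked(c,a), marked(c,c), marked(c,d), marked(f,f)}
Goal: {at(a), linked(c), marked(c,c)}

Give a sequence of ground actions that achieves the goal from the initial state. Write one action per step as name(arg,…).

1. grab(a)  →  {at(a), inpos(d), linked(a), linked(d), marked(a,a), marked(a,d), marked(a,f), marked(c,a), marked(c,c), marked(c,d), marked(f,f)}
2. move(c)  →  {at(a), at(c), inpos(c), inpos(d), linked(a), linked(d), marked(a,a), marked(a,d), marked(a,f), marked(c,a), marked(c,d), marked(f,f)}
3. push(d,c)  →  {at(a), at(c), inpos(d), linked(a), linked(c), linked(d), marked(a,a), marked(a,d), marked(a,f), marked(c,a), marked(c,c), marked(c,d), marked(f,f)}

grab(a); move(c); push(d,c)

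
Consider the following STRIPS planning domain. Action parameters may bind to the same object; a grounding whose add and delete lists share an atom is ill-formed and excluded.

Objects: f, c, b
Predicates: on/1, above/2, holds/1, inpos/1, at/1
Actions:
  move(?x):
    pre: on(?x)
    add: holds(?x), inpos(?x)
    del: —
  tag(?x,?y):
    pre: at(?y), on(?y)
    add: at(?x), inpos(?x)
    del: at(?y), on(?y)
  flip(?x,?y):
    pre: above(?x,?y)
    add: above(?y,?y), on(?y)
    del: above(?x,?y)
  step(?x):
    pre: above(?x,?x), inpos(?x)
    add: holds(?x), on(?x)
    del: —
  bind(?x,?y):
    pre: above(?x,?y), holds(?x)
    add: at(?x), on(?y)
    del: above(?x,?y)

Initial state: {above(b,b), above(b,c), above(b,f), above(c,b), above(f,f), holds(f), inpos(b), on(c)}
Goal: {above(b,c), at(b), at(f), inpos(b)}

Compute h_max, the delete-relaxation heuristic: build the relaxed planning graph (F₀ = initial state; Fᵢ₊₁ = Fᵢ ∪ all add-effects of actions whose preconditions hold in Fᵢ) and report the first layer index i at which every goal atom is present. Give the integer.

F0 = init (8 atoms)
F1 = F0 ∪ {above(c,c), at(f), holds(b), holds(c), inpos(c), on(b), on(f)}  (15 atoms)
F2 = F1 ∪ {at(b), at(c), inpos(f)}  (18 atoms)
goal ⊆ F2  ⇒  h_max = 2

2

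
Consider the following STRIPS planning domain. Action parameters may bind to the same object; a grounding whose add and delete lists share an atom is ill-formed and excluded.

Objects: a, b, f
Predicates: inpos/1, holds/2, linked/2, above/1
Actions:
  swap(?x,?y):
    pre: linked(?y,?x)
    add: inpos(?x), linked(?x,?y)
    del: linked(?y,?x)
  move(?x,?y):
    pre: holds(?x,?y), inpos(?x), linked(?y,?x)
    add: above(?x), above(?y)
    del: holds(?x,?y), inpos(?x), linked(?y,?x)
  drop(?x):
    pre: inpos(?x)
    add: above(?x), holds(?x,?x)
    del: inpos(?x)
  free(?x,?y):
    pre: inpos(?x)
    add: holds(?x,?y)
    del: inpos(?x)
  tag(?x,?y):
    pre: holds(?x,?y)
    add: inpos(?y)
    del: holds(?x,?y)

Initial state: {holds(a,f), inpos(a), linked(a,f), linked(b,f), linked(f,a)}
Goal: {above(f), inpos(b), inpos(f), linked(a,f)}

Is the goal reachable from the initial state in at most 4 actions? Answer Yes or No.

Yes

1. swap(f,b)  →  {holds(a,f), inpos(a), inpos(f), linked(a,f), linked(f,a), linked(f,b)}
2. swap(b,f)  →  {holds(a,f), inpos(a), inpos(b), inpos(f), linked(a,f), linked(b,f), linked(f,a)}
3. move(a,f)  →  {above(a), above(f), inpos(b), inpos(f), linked(a,f), linked(b,f)}
optimal plan length = 3; 3 ≤ 4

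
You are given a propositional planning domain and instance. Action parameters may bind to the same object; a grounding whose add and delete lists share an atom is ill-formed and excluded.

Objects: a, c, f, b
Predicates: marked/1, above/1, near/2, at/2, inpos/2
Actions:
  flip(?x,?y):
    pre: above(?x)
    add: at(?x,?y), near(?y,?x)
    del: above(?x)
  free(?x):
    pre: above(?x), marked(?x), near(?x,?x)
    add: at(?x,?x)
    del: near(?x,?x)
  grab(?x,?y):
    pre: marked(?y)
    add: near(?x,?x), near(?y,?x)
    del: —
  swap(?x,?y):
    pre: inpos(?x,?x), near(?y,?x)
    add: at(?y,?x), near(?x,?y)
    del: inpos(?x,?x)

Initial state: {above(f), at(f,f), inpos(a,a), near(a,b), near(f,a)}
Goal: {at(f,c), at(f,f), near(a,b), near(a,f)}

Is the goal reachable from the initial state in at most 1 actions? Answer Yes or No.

No

1. flip(f,c)  →  {at(f,c), at(f,f), inpos(a,a), near(a,b), near(c,f), near(f,a)}
2. swap(a,f)  →  {at(f,a), at(f,c), at(f,f), near(a,b), near(a,f), near(c,f), near(f,a)}
optimal plan length = 2; 2 > 1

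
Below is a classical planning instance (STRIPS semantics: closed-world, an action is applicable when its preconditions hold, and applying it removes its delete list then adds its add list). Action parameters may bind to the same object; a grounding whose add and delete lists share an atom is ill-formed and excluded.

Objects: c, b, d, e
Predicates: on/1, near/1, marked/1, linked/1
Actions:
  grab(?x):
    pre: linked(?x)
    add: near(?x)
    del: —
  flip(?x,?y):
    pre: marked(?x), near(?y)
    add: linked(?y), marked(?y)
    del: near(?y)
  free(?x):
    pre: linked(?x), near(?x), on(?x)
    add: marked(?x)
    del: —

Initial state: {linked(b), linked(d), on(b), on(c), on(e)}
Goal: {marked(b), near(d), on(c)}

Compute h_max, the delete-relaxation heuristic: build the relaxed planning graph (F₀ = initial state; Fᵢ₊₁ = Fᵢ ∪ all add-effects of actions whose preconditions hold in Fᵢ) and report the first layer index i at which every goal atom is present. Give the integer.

F0 = init (5 atoms)
F1 = F0 ∪ {near(b), near(d)}  (7 atoms)
F2 = F1 ∪ {marked(b)}  (8 atoms)
goal ⊆ F2  ⇒  h_max = 2

2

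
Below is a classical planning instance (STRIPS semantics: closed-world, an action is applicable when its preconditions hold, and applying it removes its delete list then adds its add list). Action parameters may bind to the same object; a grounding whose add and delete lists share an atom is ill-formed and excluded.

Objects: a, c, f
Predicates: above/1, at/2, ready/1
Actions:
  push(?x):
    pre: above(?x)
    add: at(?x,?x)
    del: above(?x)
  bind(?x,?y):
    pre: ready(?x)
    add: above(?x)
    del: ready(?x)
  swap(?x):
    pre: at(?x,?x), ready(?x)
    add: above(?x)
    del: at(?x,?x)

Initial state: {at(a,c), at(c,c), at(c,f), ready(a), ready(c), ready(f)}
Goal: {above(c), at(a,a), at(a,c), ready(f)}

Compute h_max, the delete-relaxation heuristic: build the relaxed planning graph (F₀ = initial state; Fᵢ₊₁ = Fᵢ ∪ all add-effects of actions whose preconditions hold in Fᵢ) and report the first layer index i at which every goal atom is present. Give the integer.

2

F0 = init (6 atoms)
F1 = F0 ∪ {above(a), above(c), above(f)}  (9 atoms)
F2 = F1 ∪ {at(a,a), at(f,f)}  (11 atoms)
goal ⊆ F2  ⇒  h_max = 2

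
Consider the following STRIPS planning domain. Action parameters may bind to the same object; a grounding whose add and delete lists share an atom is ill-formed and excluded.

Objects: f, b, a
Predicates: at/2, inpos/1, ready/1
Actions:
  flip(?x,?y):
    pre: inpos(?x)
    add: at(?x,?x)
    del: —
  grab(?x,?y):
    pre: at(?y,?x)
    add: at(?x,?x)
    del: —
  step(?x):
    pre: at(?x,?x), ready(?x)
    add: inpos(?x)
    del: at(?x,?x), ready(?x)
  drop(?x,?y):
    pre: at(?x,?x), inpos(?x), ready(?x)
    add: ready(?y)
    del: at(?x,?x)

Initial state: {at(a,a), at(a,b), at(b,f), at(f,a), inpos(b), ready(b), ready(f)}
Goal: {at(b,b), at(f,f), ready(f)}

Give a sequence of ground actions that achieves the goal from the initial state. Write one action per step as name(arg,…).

1. flip(b,f)  →  {at(a,a), at(a,b), at(b,b), at(b,f), at(f,a), inpos(b), ready(b), ready(f)}
2. grab(f,b)  →  {at(a,a), at(a,b), at(b,b), at(b,f), at(f,a), at(f,f), inpos(b), ready(b), ready(f)}

flip(b,f); grab(f,b)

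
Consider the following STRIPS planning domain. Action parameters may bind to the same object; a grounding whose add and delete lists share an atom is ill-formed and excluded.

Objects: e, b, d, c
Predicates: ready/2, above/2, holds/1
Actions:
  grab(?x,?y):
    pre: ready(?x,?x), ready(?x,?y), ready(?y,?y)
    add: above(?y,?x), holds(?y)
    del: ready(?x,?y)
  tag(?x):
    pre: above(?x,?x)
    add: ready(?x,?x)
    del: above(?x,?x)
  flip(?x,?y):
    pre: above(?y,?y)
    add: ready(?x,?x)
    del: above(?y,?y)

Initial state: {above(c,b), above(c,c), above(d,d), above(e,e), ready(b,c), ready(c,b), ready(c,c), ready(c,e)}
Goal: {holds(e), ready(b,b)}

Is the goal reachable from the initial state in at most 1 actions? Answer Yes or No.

No

1. tag(e)  →  {above(c,b), above(c,c), above(d,d), ready(b,c), ready(c,b), ready(c,c), ready(c,e), ready(e,e)}
2. grab(e,e)  →  {above(c,b), above(c,c), above(d,d), above(e,e), holds(e), ready(b,c), ready(c,b), ready(c,c), ready(c,e)}
3. flip(b,e)  →  {above(c,b), above(c,c), above(d,d), holds(e), ready(b,b), ready(b,c), ready(c,b), ready(c,c), ready(c,e)}
optimal plan length = 3; 3 > 1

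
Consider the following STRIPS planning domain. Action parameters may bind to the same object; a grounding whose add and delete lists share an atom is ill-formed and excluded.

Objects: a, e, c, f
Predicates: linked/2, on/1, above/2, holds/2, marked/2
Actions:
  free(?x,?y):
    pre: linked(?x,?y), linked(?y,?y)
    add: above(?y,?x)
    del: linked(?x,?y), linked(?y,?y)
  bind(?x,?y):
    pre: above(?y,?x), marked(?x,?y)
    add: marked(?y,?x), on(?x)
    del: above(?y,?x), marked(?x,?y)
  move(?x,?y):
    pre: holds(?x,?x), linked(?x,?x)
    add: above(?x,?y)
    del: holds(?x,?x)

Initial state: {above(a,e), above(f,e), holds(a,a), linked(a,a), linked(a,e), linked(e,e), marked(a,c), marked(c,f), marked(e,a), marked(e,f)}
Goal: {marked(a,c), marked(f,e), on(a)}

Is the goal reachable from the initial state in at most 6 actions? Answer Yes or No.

Yes

1. free(a,e)  →  {above(a,e), above(e,a), above(f,e), holds(a,a), linked(a,a), marked(a,c), marked(c,f), marked(e,a), marked(e,f)}
2. bind(e,a)  →  {above(e,a), above(f,e), holds(a,a), linked(a,a), marked(a,c), marked(a,e), marked(c,f), marked(e,f), on(e)}
3. bind(a,e)  →  {above(f,e), holds(a,a), linked(a,a), marked(a,c), marked(c,f), marked(e,a), marked(e,f), on(a), on(e)}
4. bind(e,f)  →  {holds(a,a), linked(a,a), marked(a,c), marked(c,f), marked(e,a), marked(f,e), on(a), on(e)}
optimal plan length = 4; 4 ≤ 6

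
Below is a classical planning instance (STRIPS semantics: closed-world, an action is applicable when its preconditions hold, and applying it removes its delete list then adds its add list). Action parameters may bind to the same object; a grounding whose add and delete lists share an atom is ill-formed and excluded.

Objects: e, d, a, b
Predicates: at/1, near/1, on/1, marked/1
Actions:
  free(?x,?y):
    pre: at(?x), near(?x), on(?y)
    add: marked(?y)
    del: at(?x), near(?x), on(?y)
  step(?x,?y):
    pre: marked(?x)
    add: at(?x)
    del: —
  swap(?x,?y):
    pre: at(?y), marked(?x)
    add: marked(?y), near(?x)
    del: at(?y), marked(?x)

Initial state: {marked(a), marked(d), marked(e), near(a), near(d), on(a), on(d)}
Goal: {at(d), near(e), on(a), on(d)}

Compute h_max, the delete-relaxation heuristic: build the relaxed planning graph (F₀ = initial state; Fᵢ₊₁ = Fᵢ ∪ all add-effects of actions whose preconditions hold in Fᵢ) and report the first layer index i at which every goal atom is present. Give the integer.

F0 = init (7 atoms)
F1 = F0 ∪ {at(a), at(d), at(e)}  (10 atoms)
F2 = F1 ∪ {near(e)}  (11 atoms)
goal ⊆ F2  ⇒  h_max = 2

2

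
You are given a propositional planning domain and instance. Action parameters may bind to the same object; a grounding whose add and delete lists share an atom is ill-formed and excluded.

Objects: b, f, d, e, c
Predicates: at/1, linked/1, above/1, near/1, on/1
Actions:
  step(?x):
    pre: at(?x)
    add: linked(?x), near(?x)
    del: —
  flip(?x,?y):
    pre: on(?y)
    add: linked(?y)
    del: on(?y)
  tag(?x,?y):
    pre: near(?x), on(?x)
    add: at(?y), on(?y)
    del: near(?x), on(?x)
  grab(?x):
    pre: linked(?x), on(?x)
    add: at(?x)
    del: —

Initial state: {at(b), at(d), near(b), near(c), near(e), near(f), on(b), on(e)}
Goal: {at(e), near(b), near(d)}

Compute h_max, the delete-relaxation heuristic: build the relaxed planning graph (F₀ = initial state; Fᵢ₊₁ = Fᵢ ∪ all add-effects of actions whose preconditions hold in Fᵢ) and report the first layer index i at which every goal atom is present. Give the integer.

1

F0 = init (8 atoms)
F1 = F0 ∪ {at(c), at(e), at(f), linked(b), linked(d), linked(e), near(d), on(c), on(d), on(f)}  (18 atoms)
goal ⊆ F1  ⇒  h_max = 1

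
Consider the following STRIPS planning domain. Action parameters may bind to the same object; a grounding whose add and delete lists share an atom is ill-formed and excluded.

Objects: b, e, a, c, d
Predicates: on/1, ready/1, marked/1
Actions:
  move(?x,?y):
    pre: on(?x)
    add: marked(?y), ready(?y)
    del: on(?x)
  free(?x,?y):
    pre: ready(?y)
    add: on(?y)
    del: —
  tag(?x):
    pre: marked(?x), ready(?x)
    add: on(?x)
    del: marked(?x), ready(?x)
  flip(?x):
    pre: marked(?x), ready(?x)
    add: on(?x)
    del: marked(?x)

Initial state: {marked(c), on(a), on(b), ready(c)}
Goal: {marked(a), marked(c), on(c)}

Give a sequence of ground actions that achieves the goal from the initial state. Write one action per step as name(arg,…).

move(b,a); free(b,c)

1. move(b,a)  →  {marked(a), marked(c), on(a), ready(a), ready(c)}
2. free(b,c)  →  {marked(a), marked(c), on(a), on(c), ready(a), ready(c)}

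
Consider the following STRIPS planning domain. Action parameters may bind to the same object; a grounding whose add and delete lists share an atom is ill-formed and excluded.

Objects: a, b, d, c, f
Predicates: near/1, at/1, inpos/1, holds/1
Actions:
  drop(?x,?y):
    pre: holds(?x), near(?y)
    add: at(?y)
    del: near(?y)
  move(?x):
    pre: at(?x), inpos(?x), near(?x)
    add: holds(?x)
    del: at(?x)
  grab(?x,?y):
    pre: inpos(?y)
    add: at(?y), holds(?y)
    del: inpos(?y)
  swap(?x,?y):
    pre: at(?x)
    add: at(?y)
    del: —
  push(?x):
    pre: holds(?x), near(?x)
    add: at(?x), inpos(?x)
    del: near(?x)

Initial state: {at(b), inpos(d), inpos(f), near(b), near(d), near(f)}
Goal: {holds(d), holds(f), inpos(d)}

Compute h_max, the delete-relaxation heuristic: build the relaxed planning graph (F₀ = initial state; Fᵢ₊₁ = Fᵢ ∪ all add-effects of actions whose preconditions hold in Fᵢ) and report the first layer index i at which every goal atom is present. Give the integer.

F0 = init (6 atoms)
F1 = F0 ∪ {at(a), at(c), at(d), at(f), holds(d), holds(f)}  (12 atoms)
goal ⊆ F1  ⇒  h_max = 1

1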